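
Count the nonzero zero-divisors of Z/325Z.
Z/325Z has 84 nonzero zero-divisors

In Z/325Z each nonzero element is either a unit (gcd with 325 is 1) or a zero-divisor (gcd > 1). The number of units is φ(325): factorise 325 = 5^2 · 13, so φ(325) = (5^2 − 5^1) · (13 − 1) = 20 · 12 = 240. The nonzero elements number 325 − 1 = 324. Hence the nonzero zero-divisors number 324 − 240 = 84.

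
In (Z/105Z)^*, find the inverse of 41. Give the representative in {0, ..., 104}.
Apply the extended Euclidean algorithm to (105, 41), tracking rows (r, s, t) with s·105 + t·41 = r. Each division r_prev = q·r_cur + r_new produces the new row as (previous row) − q·(current row):
  row A: (105, 1, 0)   [1·105 + 0·41 = 105]
  row B: (41, 0, 1)   [0·105 + 1·41 = 41]
  105 = 2·41 + 23   → row C = row A − 2·row B = (23, 1, −2)   [check: 1·105 − 2·41 = 23]
  41 = 1·23 + 18   → row D = row B − 1·row C = (18, −1, 3)   [check: −1·105 + 3·41 = 18]
  23 = 1·18 + 5   → row E = row C − 1·row D = (5, 2, −5)   [check: 2·105 − 5·41 = 5]
  18 = 3·5 + 3   → row F = row D − 3·row E = (3, −7, 18)   [check: −7·105 + 18·41 = 3]
  5 = 1·3 + 2   → row G = row E − 1·row F = (2, 9, −23)   [check: 9·105 − 23·41 = 2]
  3 = 1·2 + 1   → row H = row F − 1·row G = (1, −16, 41)   [check: −16·105 + 41·41 = 1]
  2 = 2·1 + 0   → remainder 0, stop. gcd = 1 (last nonzero row H).
The gcd is 1, so 41 is invertible mod 105. The last nonzero row gives −16·105 + 41·41 = 1, so t = 41. So 41^(−1) ≡ 41 (mod 105). Verify: 41 · 41 = 1681 ≡ 1 (mod 105). ✓

Final answer: 41^(−1) ≡ 41 (mod 105)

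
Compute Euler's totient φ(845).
φ(845) = 624

φ is multiplicative, with φ(p^e) = p^e − p^(e−1). Factorise 845 = 5 · 13^2. Then
  φ(845) = (5 − 1) · (13^2 − 13^1) = 4 · 156 = 624.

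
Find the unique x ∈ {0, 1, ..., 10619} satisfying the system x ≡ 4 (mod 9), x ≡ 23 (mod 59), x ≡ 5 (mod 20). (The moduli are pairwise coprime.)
x ≡ 10525 (mod 10620); the representative in [0, 10620) is 10525

The moduli 9, 59, 20 are pairwise coprime, so by the CRT there is a unique solution mod 9·59·20 = 10620.
Solve by successive substitution. Start with x ≡ 4 (mod 9).
  Combine with x ≡ 23 (mod 59): write x = 4 + 9·t and require 4 + 9·t ≡ 23 (mod 59), i.e. 9·t ≡ 23 − 4 ≡ 19 (mod 59). Since 9^(−1) ≡ 46 (mod 59), t ≡ 46·19 ≡ 48 (mod 59). So x ≡ 4 + 9·48 = 436 (mod 531).
  Combine with x ≡ 5 (mod 20): write x = 436 + 531·t and require 436 + 531·t ≡ 5 (mod 20), i.e. 531·t ≡ 5 − 436 ≡ 9 (mod 20). Since 531^(−1) ≡ 11 (mod 20) (531 ≡ 11 (mod 20)), t ≡ 11·9 ≡ 19 (mod 20). So x ≡ 436 + 531·19 = 10525 (mod 10620).
Unique solution in [0, 10620): x = 10525.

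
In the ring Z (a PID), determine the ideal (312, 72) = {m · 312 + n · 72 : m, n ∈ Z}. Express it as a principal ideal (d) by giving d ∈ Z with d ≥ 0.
In the PID Z, (a, b) is generated by gcd(a, b). Compute gcd(312, 72) with the extended Euclidean algorithm, tracking rows (r, s, t) with s·312 + t·72 = r:
  row A: (312, 1, 0)   [1·312 + 0·72 = 312]
  row B: (72, 0, 1)   [0·312 + 1·72 = 72]
  312 = 4·72 + 24   → row C = row A − 4·row B = (24, 1, −4)   [check: 1·312 − 4·72 = 24]
  72 = 3·24 + 0   → remainder 0, stop. gcd = 24 (last nonzero row C).
So gcd(312, 72) = 24, with Bézout identity 1·312 − 4·72 = 24. Containment (⊇): the Bézout identity exhibits 24 as an element of (312, 72), giving (24) ⊆ (312, 72). Containment (⊆): since 24 | 312 and 24 | 72 (312 = 24·13, 72 = 24·3), every Z-linear combination of 312 and 72 is divisible by 24, so (312, 72) ⊆ (24). Therefore (312, 72) = (24), d = 24.

Final answer: (312, 72) = (24); d = 24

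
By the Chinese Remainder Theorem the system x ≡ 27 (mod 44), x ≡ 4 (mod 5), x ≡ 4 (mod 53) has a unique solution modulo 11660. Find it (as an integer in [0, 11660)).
The moduli 44, 5, 53 are pairwise coprime, so by the CRT there is a unique solution mod 44·5·53 = 11660.
Solve by successive substitution. Start with x ≡ 27 (mod 44).
  Combine with x ≡ 4 (mod 5): write x = 27 + 44·t and require 27 + 44·t ≡ 4 (mod 5), i.e. 44·t ≡ 4 − 27 ≡ 2 (mod 5). Since 44^(−1) ≡ 4 (mod 5) (44 ≡ 4 (mod 5)), t ≡ 4·2 ≡ 3 (mod 5). So x ≡ 27 + 44·3 = 159 (mod 220).
  Combine with x ≡ 4 (mod 53): write x = 159 + 220·t and require 159 + 220·t ≡ 4 (mod 53), i.e. 220·t ≡ 4 − 159 ≡ 4 (mod 53). Since 220^(−1) ≡ 20 (mod 53) (220 ≡ 8 (mod 53)), t ≡ 20·4 ≡ 27 (mod 53). So x ≡ 159 + 220·27 = 6099 (mod 11660).
Unique solution in [0, 11660): x = 6099.

Final answer: x ≡ 6099 (mod 11660); the representative in [0, 11660) is 6099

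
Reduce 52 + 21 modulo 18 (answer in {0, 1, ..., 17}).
Reduce the summands first: 52 ≡ 16, 21 ≡ 3 (mod 18), so 52 + 21 ≡ 16 + 3 (mod 18). 16 + 3 = 19; 19 = 1·18 + 1, so (52 + 21) mod 18 = 1.

Final answer: 1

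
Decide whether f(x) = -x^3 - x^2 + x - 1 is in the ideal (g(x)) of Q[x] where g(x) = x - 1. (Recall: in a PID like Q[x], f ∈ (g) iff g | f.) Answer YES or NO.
In Q[x] the ideal (g) consists of all multiples of g, so f ∈ (g) iff g | f, i.e. iff the remainder of f on division by g is 0. Divide f by g (g is monic, so eliminate the leading term of the running remainder at each step):
  leading term -x^3: subtract (-x^2)·g(x) = -x^3 + x^2, leaving -2·x^2 + x - 1
  leading term -2·x^2: subtract (-2·x)·g(x) = -2·x^2 + 2·x, leaving -x - 1
  leading term -x: subtract (-1)·g(x) = 1 - x, leaving -2
The remainder r(x) = -2 ≠ 0 (and deg r < deg g), so g ∤ f, i.e. f ∉ (g).

Final answer: NO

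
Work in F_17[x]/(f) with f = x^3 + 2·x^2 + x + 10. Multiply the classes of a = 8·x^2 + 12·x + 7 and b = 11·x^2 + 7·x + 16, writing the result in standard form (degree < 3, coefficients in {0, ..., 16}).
a · b ≡ 7·x^2 + 12·x + 9 (mod f(x))

Multiply as integer polynomials: a · b = 88·x^4 + 188·x^3 + 289·x^2 + 241·x + 112. Reducing coefficients mod 17: a · b ≡ 3·x^4 + x^3 + 3·x + 10. Now divide by f(x) = x^3 + 2·x^2 + x + 10 in F_17[x], eliminating the leading term at each step:
  leading term 3·x^4: subtract (3·x)·f(x) = 3·x^4 + 6·x^3 + 3·x^2 + 13·x, leaving 12·x^3 + 14·x^2 + 7·x + 10 (coefficients mod 17)
  leading term 12·x^3: subtract (12)·f(x) = 12·x^3 + 7·x^2 + 12·x + 1, leaving 7·x^2 + 12·x + 9 (coefficients mod 17)
The degree is now < 3, so this is the remainder. Hence a · b ≡ 7·x^2 + 12·x + 9 in F_17[x]/(f).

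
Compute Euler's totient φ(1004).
φ is multiplicative, with φ(p^e) = p^e − p^(e−1). Factorise 1004 = 2^2 · 251. Then
  φ(1004) = (2^2 − 2^1) · (251 − 1) = 2 · 250 = 500.

Final answer: φ(1004) = 500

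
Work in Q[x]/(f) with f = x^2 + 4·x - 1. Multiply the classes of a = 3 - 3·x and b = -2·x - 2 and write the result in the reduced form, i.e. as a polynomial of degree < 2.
First multiply in Q[x] without reducing: a · b = 6·x^2 - 6. Now divide by f(x) = x^2 + 4·x - 1, eliminating the leading term at each step:
  leading term 6·x^2: subtract (6)·f(x) = 6·x^2 + 24·x - 6, leaving -24·x
The degree is now < 2, so this is the remainder. Hence a · b ≡ -24·x in Q[x]/(f).

Final answer: a · b ≡ -24·x (mod f(x))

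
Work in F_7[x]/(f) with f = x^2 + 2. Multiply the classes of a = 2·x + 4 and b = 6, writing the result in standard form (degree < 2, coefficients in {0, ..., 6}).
a · b ≡ 5·x + 3 (mod f(x))

Multiply as integer polynomials: a · b = 12·x + 24. Reducing coefficients mod 7: a · b ≡ 5·x + 3. This already has degree < 2, so no reduction by f is needed. Hence a · b ≡ 5·x + 3 in F_7[x]/(f).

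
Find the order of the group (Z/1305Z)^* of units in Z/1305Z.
|(Z/1305Z)^*| = 672

(Z/1305Z)^* consists of the classes a with gcd(a, 1305) = 1, so its order is φ(1305). φ is multiplicative, with φ(p^e) = p^e − p^(e−1). Factorise 1305 = 3^2 · 5 · 29. Then
  φ(1305) = (3^2 − 3^1) · (5 − 1) · (29 − 1) = 6 · 4 · 28 = 672.
Thus |(Z/1305Z)^*| = 672.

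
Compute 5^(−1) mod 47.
Apply the extended Euclidean algorithm to (47, 5), tracking rows (r, s, t) with s·47 + t·5 = r. Each division r_prev = q·r_cur + r_new produces the new row as (previous row) − q·(current row):
  row A: (47, 1, 0)   [1·47 + 0·5 = 47]
  row B: (5, 0, 1)   [0·47 + 1·5 = 5]
  47 = 9·5 + 2   → row C = row A − 9·row B = (2, 1, −9)   [check: 1·47 − 9·5 = 2]
  5 = 2·2 + 1   → row D = row B − 2·row C = (1, −2, 19)   [check: −2·47 + 19·5 = 1]
  2 = 2·1 + 0   → remainder 0, stop. gcd = 1 (last nonzero row D).
The gcd is 1, so 5 is invertible mod 47. The last nonzero row gives −2·47 + 19·5 = 1, so t = 19. So 5^(−1) ≡ 19 (mod 47). Verify: 5 · 19 = 95 ≡ 1 (mod 47). ✓

Final answer: 5^(−1) ≡ 19 (mod 47)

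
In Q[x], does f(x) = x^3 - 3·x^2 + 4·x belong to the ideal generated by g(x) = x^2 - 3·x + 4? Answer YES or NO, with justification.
YES

In Q[x] the ideal (g) consists of all multiples of g, so f ∈ (g) iff g | f, i.e. iff the remainder of f on division by g is 0. Divide f by g (g is monic, so eliminate the leading term of the running remainder at each step):
  leading term x^3: subtract (x)·g(x) = x^3 - 3·x^2 + 4·x, leaving 0
The remainder is 0, so f(x) = g(x) · h(x) with h(x) = x. Hence g | f, i.e. f ∈ (g).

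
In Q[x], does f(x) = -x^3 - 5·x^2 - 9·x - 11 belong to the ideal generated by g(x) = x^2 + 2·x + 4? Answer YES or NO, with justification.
NO

In Q[x] the ideal (g) consists of all multiples of g, so f ∈ (g) iff g | f, i.e. iff the remainder of f on division by g is 0. Divide f by g (g is monic, so eliminate the leading term of the running remainder at each step):
  leading term -x^3: subtract (-x)·g(x) = -x^3 - 2·x^2 - 4·x, leaving -3·x^2 - 5·x - 11
  leading term -3·x^2: subtract (-3)·g(x) = -3·x^2 - 6·x - 12, leaving x + 1
The remainder r(x) = x + 1 ≠ 0 (and deg r < deg g), so g ∤ f, i.e. f ∉ (g).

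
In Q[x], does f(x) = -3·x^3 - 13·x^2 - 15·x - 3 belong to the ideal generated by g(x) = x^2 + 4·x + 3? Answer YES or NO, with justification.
NO

In Q[x] the ideal (g) consists of all multiples of g, so f ∈ (g) iff g | f, i.e. iff the remainder of f on division by g is 0. Divide f by g (g is monic, so eliminate the leading term of the running remainder at each step):
  leading term -3·x^3: subtract (-3·x)·g(x) = -3·x^3 - 12·x^2 - 9·x, leaving -x^2 - 6·x - 3
  leading term -x^2: subtract (-1)·g(x) = -x^2 - 4·x - 3, leaving -2·x
The remainder r(x) = -2·x ≠ 0 (and deg r < deg g), so g ∤ f, i.e. f ∉ (g).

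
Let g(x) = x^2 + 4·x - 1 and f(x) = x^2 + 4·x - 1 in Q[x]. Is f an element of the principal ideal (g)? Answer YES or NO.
YES

In Q[x] the ideal (g) consists of all multiples of g, so f ∈ (g) iff g | f, i.e. iff the remainder of f on division by g is 0. Divide f by g (g is monic, so eliminate the leading term of the running remainder at each step):
  leading term x^2: subtract (1)·g(x) = x^2 + 4·x - 1, leaving 0
The remainder is 0, so f(x) = g(x) · h(x) with h(x) = 1. Hence g | f, i.e. f ∈ (g).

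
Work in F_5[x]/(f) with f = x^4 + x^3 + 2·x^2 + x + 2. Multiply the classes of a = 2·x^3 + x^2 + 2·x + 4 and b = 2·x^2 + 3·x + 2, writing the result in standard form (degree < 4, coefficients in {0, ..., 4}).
a · b ≡ 4·x^3 + 4·x^2 + 4·x (mod f(x))

Multiply as integer polynomials: a · b = 4·x^5 + 8·x^4 + 11·x^3 + 16·x^2 + 16·x + 8. Reducing coefficients mod 5: a · b ≡ 4·x^5 + 3·x^4 + x^3 + x^2 + x + 3. Now divide by f(x) = x^4 + x^3 + 2·x^2 + x + 2 in F_5[x], eliminating the leading term at each step:
  leading term 4·x^5: subtract (4·x)·f(x) = 4·x^5 + 4·x^4 + 3·x^3 + 4·x^2 + 3·x, leaving 4·x^4 + 3·x^3 + 2·x^2 + 3·x + 3 (coefficients mod 5)
  leading term 4·x^4: subtract (4)·f(x) = 4·x^4 + 4·x^3 + 3·x^2 + 4·x + 3, leaving 4·x^3 + 4·x^2 + 4·x (coefficients mod 5)
The degree is now < 4, so this is the remainder. Hence a · b ≡ 4·x^3 + 4·x^2 + 4·x in F_5[x]/(f).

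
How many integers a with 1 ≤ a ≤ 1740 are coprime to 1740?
448

The number of a ∈ {1, ..., 1740} with gcd(a, 1740) = 1 is by definition Euler's totient φ(1740). φ is multiplicative, with φ(p^e) = p^e − p^(e−1). Factorise 1740 = 2^2 · 3 · 5 · 29. Then
  φ(1740) = (2^2 − 2^1) · (3 − 1) · (5 − 1) · (29 − 1) = 2 · 2 · 4 · 28 = 448.
So there are 448 such integers.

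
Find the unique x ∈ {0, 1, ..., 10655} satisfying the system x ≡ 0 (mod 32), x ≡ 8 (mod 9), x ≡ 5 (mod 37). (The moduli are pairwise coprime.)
x ≡ 9440 (mod 10656); the representative in [0, 10656) is 9440

The moduli 32, 9, 37 are pairwise coprime, so by the CRT there is a unique solution mod 32·9·37 = 10656.
Solve by successive substitution. Start with x ≡ 0 (mod 32).
  Combine with x ≡ 8 (mod 9): write x = 32·t and require 32·t ≡ 8 (mod 9). Since 32^(−1) ≡ 2 (mod 9) (32 ≡ 5 (mod 9)), t ≡ 2·8 ≡ 7 (mod 9). So x ≡ 32·7 = 224 (mod 288).
  Combine with x ≡ 5 (mod 37): write x = 224 + 288·t and require 224 + 288·t ≡ 5 (mod 37), i.e. 288·t ≡ 5 − 224 ≡ 3 (mod 37). Since 288^(−1) ≡ 23 (mod 37) (288 ≡ 29 (mod 37)), t ≡ 23·3 ≡ 32 (mod 37). So x ≡ 224 + 288·32 = 9440 (mod 10656).
Unique solution in [0, 10656): x = 9440.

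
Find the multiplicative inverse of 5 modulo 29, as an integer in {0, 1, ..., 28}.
5^(−1) ≡ 6 (mod 29)

Apply the extended Euclidean algorithm to (29, 5), tracking rows (r, s, t) with s·29 + t·5 = r. Each division r_prev = q·r_cur + r_new produces the new row as (previous row) − q·(current row):
  row A: (29, 1, 0)   [1·29 + 0·5 = 29]
  row B: (5, 0, 1)   [0·29 + 1·5 = 5]
  29 = 5·5 + 4   → row C = row A − 5·row B = (4, 1, −5)   [check: 1·29 − 5·5 = 4]
  5 = 1·4 + 1   → row D = row B − 1·row C = (1, −1, 6)   [check: −1·29 + 6·5 = 1]
  4 = 4·1 + 0   → remainder 0, stop. gcd = 1 (last nonzero row D).
The gcd is 1, so 5 is invertible mod 29. The last nonzero row gives −1·29 + 6·5 = 1, so t = 6. So 5^(−1) ≡ 6 (mod 29). Verify: 5 · 6 = 30 ≡ 1 (mod 29). ✓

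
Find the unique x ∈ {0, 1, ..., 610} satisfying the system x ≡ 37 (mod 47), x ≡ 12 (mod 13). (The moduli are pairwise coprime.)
The moduli 47, 13 are pairwise coprime, so by the CRT there is a unique solution mod 47·13 = 611.
Solve by successive substitution. Start with x ≡ 37 (mod 47).
  Combine with x ≡ 12 (mod 13): write x = 37 + 47·t and require 37 + 47·t ≡ 12 (mod 13), i.e. 47·t ≡ 12 − 37 ≡ 1 (mod 13). Since 47^(−1) ≡ 5 (mod 13) (47 ≡ 8 (mod 13)), t ≡ 5·1 ≡ 5 (mod 13). So x ≡ 37 + 47·5 = 272 (mod 611).
Unique solution in [0, 611): x = 272.

Final answer: x ≡ 272 (mod 611); the representative in [0, 611) is 272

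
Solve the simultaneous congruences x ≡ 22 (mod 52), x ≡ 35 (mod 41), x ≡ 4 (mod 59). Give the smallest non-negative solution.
x ≡ 101838 (mod 125788); the representative in [0, 125788) is 101838

The moduli 52, 41, 59 are pairwise coprime, so by the CRT there is a unique solution mod 52·41·59 = 125788.
Solve by successive substitution. Start with x ≡ 22 (mod 52).
  Combine with x ≡ 35 (mod 41): write x = 22 + 52·t and require 22 + 52·t ≡ 35 (mod 41), i.e. 52·t ≡ 35 − 22 ≡ 13 (mod 41). Since 52^(−1) ≡ 15 (mod 41) (52 ≡ 11 (mod 41)), t ≡ 15·13 ≡ 31 (mod 41). So x ≡ 22 + 52·31 = 1634 (mod 2132).
  Combine with x ≡ 4 (mod 59): write x = 1634 + 2132·t and require 1634 + 2132·t ≡ 4 (mod 59), i.e. 2132·t ≡ 4 − 1634 ≡ 22 (mod 59). Since 2132^(−1) ≡ 37 (mod 59) (2132 ≡ 8 (mod 59)), t ≡ 37·22 ≡ 47 (mod 59). So x ≡ 1634 + 2132·47 = 101838 (mod 125788).
Unique solution in [0, 125788): x = 101838.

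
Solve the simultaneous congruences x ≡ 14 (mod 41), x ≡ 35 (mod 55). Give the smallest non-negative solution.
The moduli 41, 55 are pairwise coprime, so by the CRT there is a unique solution mod 41·55 = 2255.
Solve by successive substitution. Start with x ≡ 14 (mod 41).
  Combine with x ≡ 35 (mod 55): write x = 14 + 41·t and require 14 + 41·t ≡ 35 (mod 55), i.e. 41·t ≡ 35 − 14 ≡ 21 (mod 55). Since 41^(−1) ≡ 51 (mod 55), t ≡ 51·21 ≡ 26 (mod 55). So x ≡ 14 + 41·26 = 1080 (mod 2255).
Unique solution in [0, 2255): x = 1080.

Final answer: x ≡ 1080 (mod 2255); the representative in [0, 2255) is 1080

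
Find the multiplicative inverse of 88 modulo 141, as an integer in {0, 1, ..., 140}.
Apply the extended Euclidean algorithm to (141, 88), tracking rows (r, s, t) with s·141 + t·88 = r. Each division r_prev = q·r_cur + r_new produces the new row as (previous row) − q·(current row):
  row A: (141, 1, 0)   [1·141 + 0·88 = 141]
  row B: (88, 0, 1)   [0·141 + 1·88 = 88]
  141 = 1·88 + 53   → row C = row A − 1·row B = (53, 1, −1)   [check: 1·141 − 1·88 = 53]
  88 = 1·53 + 35   → row D = row B − 1·row C = (35, −1, 2)   [check: −1·141 + 2·88 = 35]
  53 = 1·35 + 18   → row E = row C − 1·row D = (18, 2, −3)   [check: 2·141 − 3·88 = 18]
  35 = 1·18 + 17   → row F = row D − 1·row E = (17, −3, 5)   [check: −3·141 + 5·88 = 17]
  18 = 1·17 + 1   → row G = row E − 1·row F = (1, 5, −8)   [check: 5·141 − 8·88 = 1]
  17 = 17·1 + 0   → remainder 0, stop. gcd = 1 (last nonzero row G).
The gcd is 1, so 88 is invertible mod 141. The last nonzero row gives 5·141 − 8·88 = 1, so t = −8. So 88^(−1) ≡ −8 ≡ 133 (mod 141). Verify: 88 · 133 = 11704 ≡ 1 (mod 141). ✓

Final answer: 88^(−1) ≡ 133 (mod 141)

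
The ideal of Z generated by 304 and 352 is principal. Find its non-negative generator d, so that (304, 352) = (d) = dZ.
(304, 352) = (16); d = 16

In the PID Z, (a, b) is generated by gcd(a, b). Compute gcd(352, 304) with the extended Euclidean algorithm, tracking rows (r, s, t) with s·352 + t·304 = r:
  row A: (352, 1, 0)   [1·352 + 0·304 = 352]
  row B: (304, 0, 1)   [0·352 + 1·304 = 304]
  352 = 1·304 + 48   → row C = row A − 1·row B = (48, 1, −1)   [check: 1·352 − 1·304 = 48]
  304 = 6·48 + 16   → row D = row B − 6·row C = (16, −6, 7)   [check: −6·352 + 7·304 = 16]
  48 = 3·16 + 0   → remainder 0, stop. gcd = 16 (last nonzero row D).
So gcd(304, 352) = 16, with Bézout identity −6·352 + 7·304 = 16. Containment (⊇): the Bézout identity exhibits 16 as an element of (304, 352), giving (16) ⊆ (304, 352). Containment (⊆): since 16 | 304 and 16 | 352 (304 = 16·19, 352 = 16·22), every Z-linear combination of 304 and 352 is divisible by 16, so (304, 352) ⊆ (16). Therefore (304, 352) = (16), d = 16.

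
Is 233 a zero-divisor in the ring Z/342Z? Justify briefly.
gcd(233, 342) = 1, so 233 is a unit in Z/342Z (it has a multiplicative inverse). A unit cannot be a zero-divisor: if 233·b ≡ 0 then multiplying both sides by 233^(−1) gives b ≡ 0. So 233 is not a zero-divisor.

Final answer: NO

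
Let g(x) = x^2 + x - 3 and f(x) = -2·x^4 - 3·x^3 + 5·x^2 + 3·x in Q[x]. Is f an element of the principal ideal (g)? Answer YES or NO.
In Q[x] the ideal (g) consists of all multiples of g, so f ∈ (g) iff g | f, i.e. iff the remainder of f on division by g is 0. Divide f by g (g is monic, so eliminate the leading term of the running remainder at each step):
  leading term -2·x^4: subtract (-2·x^2)·g(x) = -2·x^4 - 2·x^3 + 6·x^2, leaving -x^3 - x^2 + 3·x
  leading term -x^3: subtract (-x)·g(x) = -x^3 - x^2 + 3·x, leaving 0
The remainder is 0, so f(x) = g(x) · h(x) with h(x) = -2·x^2 - x. Hence g | f, i.e. f ∈ (g).

Final answer: YES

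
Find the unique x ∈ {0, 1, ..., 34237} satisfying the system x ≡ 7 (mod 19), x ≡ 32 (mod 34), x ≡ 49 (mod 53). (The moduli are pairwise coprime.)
The moduli 19, 34, 53 are pairwise coprime, so by the CRT there is a unique solution mod 19·34·53 = 34238.
Solve by successive substitution. Start with x ≡ 7 (mod 19).
  Combine with x ≡ 32 (mod 34): write x = 7 + 19·t and require 7 + 19·t ≡ 32 (mod 34), i.e. 19·t ≡ 32 − 7 ≡ 25 (mod 34). Since 19^(−1) ≡ 9 (mod 34), t ≡ 9·25 ≡ 21 (mod 34). So x ≡ 7 + 19·21 = 406 (mod 646).
  Combine with x ≡ 49 (mod 53): write x = 406 + 646·t and require 406 + 646·t ≡ 49 (mod 53), i.e. 646·t ≡ 49 − 406 ≡ 14 (mod 53). Since 646^(−1) ≡ 16 (mod 53) (646 ≡ 10 (mod 53)), t ≡ 16·14 ≡ 12 (mod 53). So x ≡ 406 + 646·12 = 8158 (mod 34238).
Unique solution in [0, 34238): x = 8158.

Final answer: x ≡ 8158 (mod 34238); the representative in [0, 34238) is 8158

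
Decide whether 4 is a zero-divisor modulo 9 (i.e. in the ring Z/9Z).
gcd(4, 9) = 1, so 4 is a unit in Z/9Z (it has a multiplicative inverse). A unit cannot be a zero-divisor: if 4·b ≡ 0 then multiplying both sides by 4^(−1) gives b ≡ 0. So 4 is not a zero-divisor.

Final answer: NO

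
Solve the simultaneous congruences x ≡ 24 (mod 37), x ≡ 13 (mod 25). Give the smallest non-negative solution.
The moduli 37, 25 are pairwise coprime, so by the CRT there is a unique solution mod 37·25 = 925.
Solve by successive substitution. Start with x ≡ 24 (mod 37).
  Combine with x ≡ 13 (mod 25): write x = 24 + 37·t and require 24 + 37·t ≡ 13 (mod 25), i.e. 37·t ≡ 13 − 24 ≡ 14 (mod 25). Since 37^(−1) ≡ 23 (mod 25) (37 ≡ 12 (mod 25)), t ≡ 23·14 ≡ 22 (mod 25). So x ≡ 24 + 37·22 = 838 (mod 925).
Unique solution in [0, 925): x = 838.

Final answer: x ≡ 838 (mod 925); the representative in [0, 925) is 838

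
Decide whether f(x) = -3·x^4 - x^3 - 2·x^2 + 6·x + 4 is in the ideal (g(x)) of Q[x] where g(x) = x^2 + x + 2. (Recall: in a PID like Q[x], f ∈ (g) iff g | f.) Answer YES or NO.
In Q[x] the ideal (g) consists of all multiples of g, so f ∈ (g) iff g | f, i.e. iff the remainder of f on division by g is 0. Divide f by g (g is monic, so eliminate the leading term of the running remainder at each step):
  leading term -3·x^4: subtract (-3·x^2)·g(x) = -3·x^4 - 3·x^3 - 6·x^2, leaving 2·x^3 + 4·x^2 + 6·x + 4
  leading term 2·x^3: subtract (2·x)·g(x) = 2·x^3 + 2·x^2 + 4·x, leaving 2·x^2 + 2·x + 4
  leading term 2·x^2: subtract (2)·g(x) = 2·x^2 + 2·x + 4, leaving 0
The remainder is 0, so f(x) = g(x) · h(x) with h(x) = -3·x^2 + 2·x + 2. Hence g | f, i.e. f ∈ (g).

Final answer: YES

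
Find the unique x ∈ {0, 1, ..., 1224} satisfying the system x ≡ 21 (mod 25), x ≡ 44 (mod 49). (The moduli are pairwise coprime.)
The moduli 25, 49 are pairwise coprime, so by the CRT there is a unique solution mod 25·49 = 1225.
Solve by successive substitution. Start with x ≡ 21 (mod 25).
  Combine with x ≡ 44 (mod 49): write x = 21 + 25·t and require 21 + 25·t ≡ 44 (mod 49), i.e. 25·t ≡ 44 − 21 ≡ 23 (mod 49). Since 25^(−1) ≡ 2 (mod 49), t ≡ 2·23 ≡ 46 (mod 49). So x ≡ 21 + 25·46 = 1171 (mod 1225).
Unique solution in [0, 1225): x = 1171.

Final answer: x ≡ 1171 (mod 1225); the representative in [0, 1225) is 1171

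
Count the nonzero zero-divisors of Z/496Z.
In Z/496Z each nonzero element is either a unit (gcd with 496 is 1) or a zero-divisor (gcd > 1). The number of units is φ(496): factorise 496 = 2^4 · 31, so φ(496) = (2^4 − 2^3) · (31 − 1) = 8 · 30 = 240. The nonzero elements number 496 − 1 = 495. Hence the nonzero zero-divisors number 495 − 240 = 255.

Final answer: Z/496Z has 255 nonzero zero-divisors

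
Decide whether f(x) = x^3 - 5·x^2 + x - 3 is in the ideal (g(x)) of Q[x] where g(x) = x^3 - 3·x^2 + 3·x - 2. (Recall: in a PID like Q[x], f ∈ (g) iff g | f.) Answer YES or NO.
NO

In Q[x] the ideal (g) consists of all multiples of g, so f ∈ (g) iff g | f, i.e. iff the remainder of f on division by g is 0. Divide f by g (g is monic, so eliminate the leading term of the running remainder at each step):
  leading term x^3: subtract (1)·g(x) = x^3 - 3·x^2 + 3·x - 2, leaving -2·x^2 - 2·x - 1
The remainder r(x) = -2·x^2 - 2·x - 1 ≠ 0 (and deg r < deg g), so g ∤ f, i.e. f ∉ (g).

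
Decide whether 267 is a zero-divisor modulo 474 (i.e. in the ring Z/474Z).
YES

gcd(267, 474) = 3 > 1, so 267 is not a unit in Z/474Z. In Z/nZ every nonzero non-unit is a zero-divisor: explicitly, take b = 474/gcd = 158 ≠ 0 (mod 474); then 267·158 = 42186 = 89·474, i.e. 267·158 ≡ 0 (mod 474). So 267 is a zero-divisor.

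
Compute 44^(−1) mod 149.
Apply the extended Euclidean algorithm to (149, 44), tracking rows (r, s, t) with s·149 + t·44 = r. Each division r_prev = q·r_cur + r_new produces the new row as (previous row) − q·(current row):
  row A: (149, 1, 0)   [1·149 + 0·44 = 149]
  row B: (44, 0, 1)   [0·149 + 1·44 = 44]
  149 = 3·44 + 17   → row C = row A − 3·row B = (17, 1, −3)   [check: 1·149 − 3·44 = 17]
  44 = 2·17 + 10   → row D = row B − 2·row C = (10, −2, 7)   [check: −2·149 + 7·44 = 10]
  17 = 1·10 + 7   → row E = row C − 1·row D = (7, 3, −10)   [check: 3·149 − 10·44 = 7]
  10 = 1·7 + 3   → row F = row D − 1·row E = (3, −5, 17)   [check: −5·149 + 17·44 = 3]
  7 = 2·3 + 1   → row G = row E − 2·row F = (1, 13, −44)   [check: 13·149 − 44·44 = 1]
  3 = 3·1 + 0   → remainder 0, stop. gcd = 1 (last nonzero row G).
The gcd is 1, so 44 is invertible mod 149. The last nonzero row gives 13·149 − 44·44 = 1, so t = −44. So 44^(−1) ≡ −44 ≡ 105 (mod 149). Verify: 44 · 105 = 4620 ≡ 1 (mod 149). ✓

Final answer: 44^(−1) ≡ 105 (mod 149)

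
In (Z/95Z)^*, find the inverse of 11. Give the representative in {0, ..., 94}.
Apply the extended Euclidean algorithm to (95, 11), tracking rows (r, s, t) with s·95 + t·11 = r. Each division r_prev = q·r_cur + r_new produces the new row as (previous row) − q·(current row):
  row A: (95, 1, 0)   [1·95 + 0·11 = 95]
  row B: (11, 0, 1)   [0·95 + 1·11 = 11]
  95 = 8·11 + 7   → row C = row A − 8·row B = (7, 1, −8)   [check: 1·95 − 8·11 = 7]
  11 = 1·7 + 4   → row D = row B − 1·row C = (4, −1, 9)   [check: −1·95 + 9·11 = 4]
  7 = 1·4 + 3   → row E = row C − 1·row D = (3, 2, −17)   [check: 2·95 − 17·11 = 3]
  4 = 1·3 + 1   → row F = row D − 1·row E = (1, −3, 26)   [check: −3·95 + 26·11 = 1]
  3 = 3·1 + 0   → remainder 0, stop. gcd = 1 (last nonzero row F).
The gcd is 1, so 11 is invertible mod 95. The last nonzero row gives −3·95 + 26·11 = 1, so t = 26. So 11^(−1) ≡ 26 (mod 95). Verify: 11 · 26 = 286 ≡ 1 (mod 95). ✓

Final answer: 11^(−1) ≡ 26 (mod 95)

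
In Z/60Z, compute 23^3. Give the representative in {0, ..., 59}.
47

Use repeated squaring. Binary(3) = 11. Walk through the bits of the exponent 3 left-to-right: at each bit after the leading one, square the running value, then multiply by 23 if the bit is 1 (always reducing mod 60):
  bit 1 = 1 (leading): start with 23.
  bit 2 = 1: square 23^2 = 529 ≡ 49; bit is 1, so multiply 49·23 = 1127 ≡ 47 (mod 60).
Final value: 23^3 ≡ 47 (mod 60).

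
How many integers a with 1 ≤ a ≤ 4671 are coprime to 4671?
3096

The number of a ∈ {1, ..., 4671} with gcd(a, 4671) = 1 is by definition Euler's totient φ(4671). φ is multiplicative, with φ(p^e) = p^e − p^(e−1). Factorise 4671 = 3^3 · 173. Then
  φ(4671) = (3^3 − 3^2) · (173 − 1) = 18 · 172 = 3096.
So there are 3096 such integers.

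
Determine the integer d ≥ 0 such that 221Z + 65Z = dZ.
In the PID Z, (a, b) is generated by gcd(a, b). Compute gcd(221, 65) with the extended Euclidean algorithm, tracking rows (r, s, t) with s·221 + t·65 = r:
  row A: (221, 1, 0)   [1·221 + 0·65 = 221]
  row B: (65, 0, 1)   [0·221 + 1·65 = 65]
  221 = 3·65 + 26   → row C = row A − 3·row B = (26, 1, −3)   [check: 1·221 − 3·65 = 26]
  65 = 2·26 + 13   → row D = row B − 2·row C = (13, −2, 7)   [check: −2·221 + 7·65 = 13]
  26 = 2·13 + 0   → remainder 0, stop. gcd = 13 (last nonzero row D).
So gcd(221, 65) = 13, with Bézout identity −2·221 + 7·65 = 13. Containment (⊇): the Bézout identity exhibits 13 as an element of (221, 65), giving (13) ⊆ (221, 65). Containment (⊆): since 13 | 221 and 13 | 65 (221 = 13·17, 65 = 13·5), every Z-linear combination of 221 and 65 is divisible by 13, so (221, 65) ⊆ (13). Therefore (221, 65) = (13), d = 13.

Final answer: (221, 65) = (13); d = 13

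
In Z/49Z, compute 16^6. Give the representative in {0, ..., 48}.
Use repeated squaring. Binary(6) = 110. Walk through the bits of the exponent 6 left-to-right: at each bit after the leading one, square the running value, then multiply by 16 if the bit is 1 (always reducing mod 49):
  bit 1 = 1 (leading): start with 16.
  bit 2 = 1: square 16^2 = 256 ≡ 11; bit is 1, so multiply 11·16 = 176 ≡ 29 (mod 49).
  bit 3 = 0: square 29^2 = 841 ≡ 8 (mod 49).
Final value: 16^6 ≡ 8 (mod 49).

Final answer: 8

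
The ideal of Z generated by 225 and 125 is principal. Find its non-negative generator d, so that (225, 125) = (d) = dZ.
(225, 125) = (25); d = 25

In the PID Z, (a, b) is generated by gcd(a, b). Compute gcd(225, 125) with the extended Euclidean algorithm, tracking rows (r, s, t) with s·225 + t·125 = r:
  row A: (225, 1, 0)   [1·225 + 0·125 = 225]
  row B: (125, 0, 1)   [0·225 + 1·125 = 125]
  225 = 1·125 + 100   → row C = row A − 1·row B = (100, 1, −1)   [check: 1·225 − 1·125 = 100]
  125 = 1·100 + 25   → row D = row B − 1·row C = (25, −1, 2)   [check: −1·225 + 2·125 = 25]
  100 = 4·25 + 0   → remainder 0, stop. gcd = 25 (last nonzero row D).
So gcd(225, 125) = 25, with Bézout identity −1·225 + 2·125 = 25. Containment (⊇): the Bézout identity exhibits 25 as an element of (225, 125), giving (25) ⊆ (225, 125). Containment (⊆): since 25 | 225 and 25 | 125 (225 = 25·9, 125 = 25·5), every Z-linear combination of 225 and 125 is divisible by 25, so (225, 125) ⊆ (25). Therefore (225, 125) = (25), d = 25.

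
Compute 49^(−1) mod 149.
49^(−1) ≡ 73 (mod 149)

Apply the extended Euclidean algorithm to (149, 49), tracking rows (r, s, t) with s·149 + t·49 = r. Each division r_prev = q·r_cur + r_new produces the new row as (previous row) − q·(current row):
  row A: (149, 1, 0)   [1·149 + 0·49 = 149]
  row B: (49, 0, 1)   [0·149 + 1·49 = 49]
  149 = 3·49 + 2   → row C = row A − 3·row B = (2, 1, −3)   [check: 1·149 − 3·49 = 2]
  49 = 24·2 + 1   → row D = row B − 24·row C = (1, −24, 73)   [check: −24·149 + 73·49 = 1]
  2 = 2·1 + 0   → remainder 0, stop. gcd = 1 (last nonzero row D).
The gcd is 1, so 49 is invertible mod 149. The last nonzero row gives −24·149 + 73·49 = 1, so t = 73. So 49^(−1) ≡ 73 (mod 149). Verify: 49 · 73 = 3577 ≡ 1 (mod 149). ✓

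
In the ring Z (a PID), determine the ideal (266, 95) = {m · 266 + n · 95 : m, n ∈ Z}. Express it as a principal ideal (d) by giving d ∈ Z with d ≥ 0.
(266, 95) = (19); d = 19

In the PID Z, (a, b) is generated by gcd(a, b). Compute gcd(266, 95) with the extended Euclidean algorithm, tracking rows (r, s, t) with s·266 + t·95 = r:
  row A: (266, 1, 0)   [1·266 + 0·95 = 266]
  row B: (95, 0, 1)   [0·266 + 1·95 = 95]
  266 = 2·95 + 76   → row C = row A − 2·row B = (76, 1, −2)   [check: 1·266 − 2·95 = 76]
  95 = 1·76 + 19   → row D = row B − 1·row C = (19, −1, 3)   [check: −1·266 + 3·95 = 19]
  76 = 4·19 + 0   → remainder 0, stop. gcd = 19 (last nonzero row D).
So gcd(266, 95) = 19, with Bézout identity −1·266 + 3·95 = 19. Containment (⊇): the Bézout identity exhibits 19 as an element of (266, 95), giving (19) ⊆ (266, 95). Containment (⊆): since 19 | 266 and 19 | 95 (266 = 19·14, 95 = 19·5), every Z-linear combination of 266 and 95 is divisible by 19, so (266, 95) ⊆ (19). Therefore (266, 95) = (19), d = 19.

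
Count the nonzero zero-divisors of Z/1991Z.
In Z/1991Z each nonzero element is either a unit (gcd with 1991 is 1) or a zero-divisor (gcd > 1). The number of units is φ(1991): factorise 1991 = 11 · 181, so φ(1991) = (11 − 1) · (181 − 1) = 10 · 180 = 1800. The nonzero elements number 1991 − 1 = 1990. Hence the nonzero zero-divisors number 1990 − 1800 = 190.

Final answer: Z/1991Z has 190 nonzero zero-divisors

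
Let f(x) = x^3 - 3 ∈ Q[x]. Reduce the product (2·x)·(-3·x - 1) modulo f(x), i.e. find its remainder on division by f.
First multiply in Q[x] without reducing: a · b = -6·x^2 - 2·x. This already has degree < 3, so no reduction is needed. Hence a · b ≡ -6·x^2 - 2·x in Q[x]/(f).

Final answer: a · b ≡ -6·x^2 - 2·x (mod f(x))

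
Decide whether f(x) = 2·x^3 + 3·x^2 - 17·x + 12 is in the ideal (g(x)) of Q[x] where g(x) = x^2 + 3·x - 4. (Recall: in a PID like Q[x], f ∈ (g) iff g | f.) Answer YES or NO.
YES

In Q[x] the ideal (g) consists of all multiples of g, so f ∈ (g) iff g | f, i.e. iff the remainder of f on division by g is 0. Divide f by g (g is monic, so eliminate the leading term of the running remainder at each step):
  leading term 2·x^3: subtract (2·x)·g(x) = 2·x^3 + 6·x^2 - 8·x, leaving -3·x^2 - 9·x + 12
  leading term -3·x^2: subtract (-3)·g(x) = -3·x^2 - 9·x + 12, leaving 0
The remainder is 0, so f(x) = g(x) · h(x) with h(x) = 2·x - 3. Hence g | f, i.e. f ∈ (g).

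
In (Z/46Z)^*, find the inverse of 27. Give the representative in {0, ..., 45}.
Apply the extended Euclidean algorithm to (46, 27), tracking rows (r, s, t) with s·46 + t·27 = r. Each division r_prev = q·r_cur + r_new produces the new row as (previous row) − q·(current row):
  row A: (46, 1, 0)   [1·46 + 0·27 = 46]
  row B: (27, 0, 1)   [0·46 + 1·27 = 27]
  46 = 1·27 + 19   → row C = row A − 1·row B = (19, 1, −1)   [check: 1·46 − 1·27 = 19]
  27 = 1·19 + 8   → row D = row B − 1·row C = (8, −1, 2)   [check: −1·46 + 2·27 = 8]
  19 = 2·8 + 3   → row E = row C − 2·row D = (3, 3, −5)   [check: 3·46 − 5·27 = 3]
  8 = 2·3 + 2   → row F = row D − 2·row E = (2, −7, 12)   [check: −7·46 + 12·27 = 2]
  3 = 1·2 + 1   → row G = row E − 1·row F = (1, 10, −17)   [check: 10·46 − 17·27 = 1]
  2 = 2·1 + 0   → remainder 0, stop. gcd = 1 (last nonzero row G).
The gcd is 1, so 27 is invertible mod 46. The last nonzero row gives 10·46 − 17·27 = 1, so t = −17. So 27^(−1) ≡ −17 ≡ 29 (mod 46). Verify: 27 · 29 = 783 ≡ 1 (mod 46). ✓

Final answer: 27^(−1) ≡ 29 (mod 46)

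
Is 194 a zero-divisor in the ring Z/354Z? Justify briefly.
gcd(194, 354) = 2 > 1, so 194 is not a unit in Z/354Z. In Z/nZ every nonzero non-unit is a zero-divisor: explicitly, take b = 354/gcd = 177 ≠ 0 (mod 354); then 194·177 = 34338 = 97·354, i.e. 194·177 ≡ 0 (mod 354). So 194 is a zero-divisor.

Final answer: YES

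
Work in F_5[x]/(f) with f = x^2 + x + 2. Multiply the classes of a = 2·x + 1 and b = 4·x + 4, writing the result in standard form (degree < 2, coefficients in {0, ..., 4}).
a · b ≡ 4·x + 3 (mod f(x))

Multiply as integer polynomials: a · b = 8·x^2 + 12·x + 4. Reducing coefficients mod 5: a · b ≡ 3·x^2 + 2·x + 4. Now divide by f(x) = x^2 + x + 2 in F_5[x], eliminating the leading term at each step:
  leading term 3·x^2: subtract (3)·f(x) = 3·x^2 + 3·x + 1, leaving 4·x + 3 (coefficients mod 5)
The degree is now < 2, so this is the remainder. Hence a · b ≡ 4·x + 3 in F_5[x]/(f).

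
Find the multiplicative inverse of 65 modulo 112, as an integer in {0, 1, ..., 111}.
65^(−1) ≡ 81 (mod 112)

Apply the extended Euclidean algorithm to (112, 65), tracking rows (r, s, t) with s·112 + t·65 = r. Each division r_prev = q·r_cur + r_new produces the new row as (previous row) − q·(current row):
  row A: (112, 1, 0)   [1·112 + 0·65 = 112]
  row B: (65, 0, 1)   [0·112 + 1·65 = 65]
  112 = 1·65 + 47   → row C = row A − 1·row B = (47, 1, −1)   [check: 1·112 − 1·65 = 47]
  65 = 1·47 + 18   → row D = row B − 1·row C = (18, −1, 2)   [check: −1·112 + 2·65 = 18]
  47 = 2·18 + 11   → row E = row C − 2·row D = (11, 3, −5)   [check: 3·112 − 5·65 = 11]
  18 = 1·11 + 7   → row F = row D − 1·row E = (7, −4, 7)   [check: −4·112 + 7·65 = 7]
  11 = 1·7 + 4   → row G = row E − 1·row F = (4, 7, −12)   [check: 7·112 − 12·65 = 4]
  7 = 1·4 + 3   → row H = row F − 1·row G = (3, −11, 19)   [check: −11·112 + 19·65 = 3]
  4 = 1·3 + 1   → row I = row G − 1·row H = (1, 18, −31)   [check: 18·112 − 31·65 = 1]
  3 = 3·1 + 0   → remainder 0, stop. gcd = 1 (last nonzero row I).
The gcd is 1, so 65 is invertible mod 112. The last nonzero row gives 18·112 − 31·65 = 1, so t = −31. So 65^(−1) ≡ −31 ≡ 81 (mod 112). Verify: 65 · 81 = 5265 ≡ 1 (mod 112). ✓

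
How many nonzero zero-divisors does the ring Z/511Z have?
Z/511Z has 78 nonzero zero-divisors

In Z/511Z each nonzero element is either a unit (gcd with 511 is 1) or a zero-divisor (gcd > 1). The number of units is φ(511): factorise 511 = 7 · 73, so φ(511) = (7 − 1) · (73 − 1) = 6 · 72 = 432. The nonzero elements number 511 − 1 = 510. Hence the nonzero zero-divisors number 510 − 432 = 78.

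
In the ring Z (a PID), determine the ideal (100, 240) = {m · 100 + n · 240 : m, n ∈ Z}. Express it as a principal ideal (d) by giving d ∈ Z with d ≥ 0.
(100, 240) = (20); d = 20

In the PID Z, (a, b) is generated by gcd(a, b). Compute gcd(240, 100) with the extended Euclidean algorithm, tracking rows (r, s, t) with s·240 + t·100 = r:
  row A: (240, 1, 0)   [1·240 + 0·100 = 240]
  row B: (100, 0, 1)   [0·240 + 1·100 = 100]
  240 = 2·100 + 40   → row C = row A − 2·row B = (40, 1, −2)   [check: 1·240 − 2·100 = 40]
  100 = 2·40 + 20   → row D = row B − 2·row C = (20, −2, 5)   [check: −2·240 + 5·100 = 20]
  40 = 2·20 + 0   → remainder 0, stop. gcd = 20 (last nonzero row D).
So gcd(100, 240) = 20, with Bézout identity −2·240 + 5·100 = 20. Containment (⊇): the Bézout identity exhibits 20 as an element of (100, 240), giving (20) ⊆ (100, 240). Containment (⊆): since 20 | 100 and 20 | 240 (100 = 20·5, 240 = 20·12), every Z-linear combination of 100 and 240 is divisible by 20, so (100, 240) ⊆ (20). Therefore (100, 240) = (20), d = 20.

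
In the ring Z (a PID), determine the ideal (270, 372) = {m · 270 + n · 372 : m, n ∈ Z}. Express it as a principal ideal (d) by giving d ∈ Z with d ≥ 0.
(270, 372) = (6); d = 6

In the PID Z, (a, b) is generated by gcd(a, b). Compute gcd(372, 270) with the extended Euclidean algorithm, tracking rows (r, s, t) with s·372 + t·270 = r:
  row A: (372, 1, 0)   [1·372 + 0·270 = 372]
  row B: (270, 0, 1)   [0·372 + 1·270 = 270]
  372 = 1·270 + 102   → row C = row A − 1·row B = (102, 1, −1)   [check: 1·372 − 1·270 = 102]
  270 = 2·102 + 66   → row D = row B − 2·row C = (66, −2, 3)   [check: −2·372 + 3·270 = 66]
  102 = 1·66 + 36   → row E = row C − 1·row D = (36, 3, −4)   [check: 3·372 − 4·270 = 36]
  66 = 1·36 + 30   → row F = row D − 1·row E = (30, −5, 7)   [check: −5·372 + 7·270 = 30]
  36 = 1·30 + 6   → row G = row E − 1·row F = (6, 8, −11)   [check: 8·372 − 11·270 = 6]
  30 = 5·6 + 0   → remainder 0, stop. gcd = 6 (last nonzero row G).
So gcd(270, 372) = 6, with Bézout identity 8·372 − 11·270 = 6. Containment (⊇): the Bézout identity exhibits 6 as an element of (270, 372), giving (6) ⊆ (270, 372). Containment (⊆): since 6 | 270 and 6 | 372 (270 = 6·45, 372 = 6·62), every Z-linear combination of 270 and 372 is divisible by 6, so (270, 372) ⊆ (6). Therefore (270, 372) = (6), d = 6.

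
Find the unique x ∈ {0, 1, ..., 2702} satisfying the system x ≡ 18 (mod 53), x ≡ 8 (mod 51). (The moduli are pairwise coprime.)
The moduli 53, 51 are pairwise coprime, so by the CRT there is a unique solution mod 53·51 = 2703.
Solve by successive substitution. Start with x ≡ 18 (mod 53).
  Combine with x ≡ 8 (mod 51): write x = 18 + 53·t and require 18 + 53·t ≡ 8 (mod 51), i.e. 53·t ≡ 8 − 18 ≡ 41 (mod 51). Since 53^(−1) ≡ 26 (mod 51) (53 ≡ 2 (mod 51)), t ≡ 26·41 ≡ 46 (mod 51). So x ≡ 18 + 53·46 = 2456 (mod 2703).
Unique solution in [0, 2703): x = 2456.

Final answer: x ≡ 2456 (mod 2703); the representative in [0, 2703) is 2456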